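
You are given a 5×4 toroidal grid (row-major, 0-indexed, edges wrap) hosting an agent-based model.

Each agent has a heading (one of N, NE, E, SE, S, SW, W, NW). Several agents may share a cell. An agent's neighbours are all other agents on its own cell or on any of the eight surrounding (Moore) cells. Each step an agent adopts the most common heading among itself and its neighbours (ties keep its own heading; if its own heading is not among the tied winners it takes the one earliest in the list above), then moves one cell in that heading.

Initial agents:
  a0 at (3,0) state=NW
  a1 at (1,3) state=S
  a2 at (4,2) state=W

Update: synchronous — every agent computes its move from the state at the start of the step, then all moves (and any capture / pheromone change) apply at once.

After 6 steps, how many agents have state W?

t=1: a0@(2,3):NW a1@(2,3):S a2@(4,1):W
t=2: a0@(1,2):NW a1@(3,3):S a2@(4,0):W
t=3: a0@(0,1):NW a1@(4,3):S a2@(4,3):W
t=4: a0@(4,0):NW a1@(0,3):S a2@(4,2):W
t=5: a0@(3,3):NW a1@(1,3):S a2@(4,1):W
t=6: a0@(2,2):NW a1@(2,3):S a2@(4,0):W

1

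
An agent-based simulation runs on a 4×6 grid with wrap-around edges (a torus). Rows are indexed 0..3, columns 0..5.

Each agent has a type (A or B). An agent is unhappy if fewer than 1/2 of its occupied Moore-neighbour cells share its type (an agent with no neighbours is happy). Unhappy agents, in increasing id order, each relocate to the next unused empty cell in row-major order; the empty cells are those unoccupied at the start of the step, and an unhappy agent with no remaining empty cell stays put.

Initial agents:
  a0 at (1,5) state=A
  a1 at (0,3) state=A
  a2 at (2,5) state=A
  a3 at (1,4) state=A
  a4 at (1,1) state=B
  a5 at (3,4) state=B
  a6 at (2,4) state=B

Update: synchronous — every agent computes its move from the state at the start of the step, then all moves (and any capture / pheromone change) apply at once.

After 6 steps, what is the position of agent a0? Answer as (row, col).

t=1: a0@(1,5):A a1@(0,3):A a2@(2,5):A a3@(1,4):A a4@(1,1):B a5@(0,0):B a6@(0,1):B
t=2: (unchanged — steady state)

(1, 5)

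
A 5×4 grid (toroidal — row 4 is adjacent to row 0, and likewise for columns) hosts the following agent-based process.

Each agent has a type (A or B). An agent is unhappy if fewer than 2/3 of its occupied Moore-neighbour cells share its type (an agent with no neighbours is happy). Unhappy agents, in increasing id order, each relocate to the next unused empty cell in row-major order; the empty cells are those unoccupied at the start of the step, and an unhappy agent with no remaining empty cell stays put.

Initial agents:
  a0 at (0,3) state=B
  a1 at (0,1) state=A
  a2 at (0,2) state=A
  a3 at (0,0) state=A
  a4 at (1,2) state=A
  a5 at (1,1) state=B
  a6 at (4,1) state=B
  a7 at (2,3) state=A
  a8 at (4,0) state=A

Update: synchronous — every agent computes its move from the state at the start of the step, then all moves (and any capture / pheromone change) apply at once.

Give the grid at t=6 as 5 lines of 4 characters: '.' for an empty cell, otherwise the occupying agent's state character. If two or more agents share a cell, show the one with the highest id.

t=1: a0@(1,0):B a1@(0,1):A a2@(1,3):A a3@(2,0):A a4@(2,1):A a5@(2,2):B a6@(3,0):B a7@(2,3):A a8@(3,1):A
t=2: a0@(0,0):B a1@(0,2):A a2@(0,3):A a3@(2,0):A a4@(1,1):A a5@(1,2):B a6@(3,2):B a7@(3,3):A a8@(4,0):A
t=3: a0@(0,1):B a1@(0,2):A a2@(1,0):A a3@(2,0):A a4@(1,3):A a5@(2,1):B a6@(2,2):B a7@(3,3):A a8@(4,0):A
t=4: a0@(0,0):B a1@(0,3):A a2@(1,1):A a3@(2,0):A a4@(1,3):A a5@(1,2):B a6@(2,3):B a7@(3,3):A a8@(3,0):A
t=5: a0@(0,1):B a1@(0,2):A a2@(1,0):A a3@(2,0):A a4@(2,1):A a5@(2,2):B a6@(3,1):B a7@(3,3):A a8@(3,0):A
t=6: a0@(0,0):B a1@(0,3):A a2@(1,0):A a3@(2,0):A a4@(1,1):A a5@(1,2):B a6@(1,3):B a7@(3,3):A a8@(3,0):A

B..A
AABB
A...
A..A
....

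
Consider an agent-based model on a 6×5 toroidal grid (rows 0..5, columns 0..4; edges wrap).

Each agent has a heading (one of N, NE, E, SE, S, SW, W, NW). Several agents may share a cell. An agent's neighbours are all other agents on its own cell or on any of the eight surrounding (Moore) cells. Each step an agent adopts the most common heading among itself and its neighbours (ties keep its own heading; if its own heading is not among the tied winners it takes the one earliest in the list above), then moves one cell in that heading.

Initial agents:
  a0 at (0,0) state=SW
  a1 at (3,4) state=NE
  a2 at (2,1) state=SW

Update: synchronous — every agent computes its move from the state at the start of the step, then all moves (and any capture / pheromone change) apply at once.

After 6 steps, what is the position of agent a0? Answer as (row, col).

t=1: a0@(1,4):SW a1@(2,0):NE a2@(3,0):SW
t=2: a0@(2,3):SW a1@(3,4):SW a2@(4,4):SW
t=3: a0@(3,2):SW a1@(4,3):SW a2@(5,3):SW
t=4: a0@(4,1):SW a1@(5,2):SW a2@(0,2):SW
t=5: a0@(5,0):SW a1@(0,1):SW a2@(1,1):SW
t=6: a0@(0,4):SW a1@(1,0):SW a2@(2,0):SW

(0, 4)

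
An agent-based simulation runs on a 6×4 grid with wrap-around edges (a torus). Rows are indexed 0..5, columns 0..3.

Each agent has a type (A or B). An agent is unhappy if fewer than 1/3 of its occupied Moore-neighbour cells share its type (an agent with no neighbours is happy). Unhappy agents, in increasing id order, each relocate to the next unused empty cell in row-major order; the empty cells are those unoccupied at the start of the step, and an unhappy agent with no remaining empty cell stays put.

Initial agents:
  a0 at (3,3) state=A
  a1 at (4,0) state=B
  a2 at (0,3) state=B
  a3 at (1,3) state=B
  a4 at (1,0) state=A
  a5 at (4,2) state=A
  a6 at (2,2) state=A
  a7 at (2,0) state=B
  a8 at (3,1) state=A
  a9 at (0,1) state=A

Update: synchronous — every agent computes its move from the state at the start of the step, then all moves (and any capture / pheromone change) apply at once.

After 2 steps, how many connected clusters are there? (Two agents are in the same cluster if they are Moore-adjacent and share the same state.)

3

t=1: a0@(3,3):A a1@(0,0):B a2@(0,3):B a3@(1,3):B a4@(0,2):A a5@(4,2):A a6@(2,2):A a7@(1,1):B a8@(3,1):A a9@(0,1):A
t=2: a0@(3,3):A a1@(0,0):B a2@(0,3):B a3@(1,3):B a4@(1,0):A a5@(4,2):A a6@(2,2):A a7@(1,2):B a8@(3,1):A a9@(0,1):A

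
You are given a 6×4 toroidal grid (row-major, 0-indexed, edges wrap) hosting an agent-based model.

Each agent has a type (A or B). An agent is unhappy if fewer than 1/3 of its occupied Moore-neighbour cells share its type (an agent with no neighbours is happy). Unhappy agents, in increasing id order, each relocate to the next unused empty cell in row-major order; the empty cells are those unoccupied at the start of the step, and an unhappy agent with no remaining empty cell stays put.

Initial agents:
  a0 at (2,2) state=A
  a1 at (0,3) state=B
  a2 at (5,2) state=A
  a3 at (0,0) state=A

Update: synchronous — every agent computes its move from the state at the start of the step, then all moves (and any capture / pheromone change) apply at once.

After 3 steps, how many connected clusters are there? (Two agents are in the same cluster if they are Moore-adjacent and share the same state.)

2

t=1: a0@(2,2):A a1@(0,1):B a2@(0,2):A a3@(1,0):A
t=2: a0@(2,2):A a1@(0,0):B a2@(0,3):A a3@(1,1):A
t=3: a0@(2,2):A a1@(0,1):B a2@(0,2):A a3@(1,1):A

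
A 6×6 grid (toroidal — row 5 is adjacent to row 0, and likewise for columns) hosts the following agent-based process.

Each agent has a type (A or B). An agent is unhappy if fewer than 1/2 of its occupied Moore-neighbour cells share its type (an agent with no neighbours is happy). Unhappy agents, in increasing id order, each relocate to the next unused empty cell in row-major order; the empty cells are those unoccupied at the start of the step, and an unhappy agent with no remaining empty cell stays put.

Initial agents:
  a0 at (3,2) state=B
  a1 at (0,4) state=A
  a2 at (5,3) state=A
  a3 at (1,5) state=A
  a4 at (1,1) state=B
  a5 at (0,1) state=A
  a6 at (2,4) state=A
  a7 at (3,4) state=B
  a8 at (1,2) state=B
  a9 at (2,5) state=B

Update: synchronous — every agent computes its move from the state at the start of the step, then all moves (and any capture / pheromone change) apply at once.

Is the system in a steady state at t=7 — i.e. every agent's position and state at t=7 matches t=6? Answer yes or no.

yes

t=1: a0@(3,2):B a1@(0,4):A a2@(5,3):A a3@(1,5):A a4@(1,1):B a5@(0,0):A a6@(0,2):A a7@(3,4):B a8@(1,2):B a9@(0,3):B
t=2: a0@(3,2):B a1@(0,4):A a2@(5,3):A a3@(1,5):A a4@(0,1):B a5@(0,0):A a6@(0,5):A a7@(3,4):B a8@(1,2):B a9@(1,0):B
t=3: a0@(3,2):B a1@(0,4):A a2@(5,3):A a3@(1,5):A a4@(0,1):B a5@(0,0):A a6@(0,5):A a7@(3,4):B a8@(1,2):B a9@(0,2):B
t=4: (unchanged — steady state)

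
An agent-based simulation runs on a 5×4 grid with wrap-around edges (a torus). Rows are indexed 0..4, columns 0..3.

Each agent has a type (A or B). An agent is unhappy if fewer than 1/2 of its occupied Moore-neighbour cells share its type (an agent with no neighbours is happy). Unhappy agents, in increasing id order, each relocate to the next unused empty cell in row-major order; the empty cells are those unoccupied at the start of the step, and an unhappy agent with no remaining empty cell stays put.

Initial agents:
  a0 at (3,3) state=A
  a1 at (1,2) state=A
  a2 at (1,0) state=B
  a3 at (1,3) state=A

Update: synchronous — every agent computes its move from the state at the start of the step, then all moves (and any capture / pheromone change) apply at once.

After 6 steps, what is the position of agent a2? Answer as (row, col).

t=1: a0@(3,3):A a1@(1,2):A a2@(0,0):B a3@(1,3):A
t=2: a0@(3,3):A a1@(1,2):A a2@(0,1):B a3@(1,3):A
t=3: a0@(3,3):A a1@(1,2):A a2@(0,0):B a3@(1,3):A
t=4: a0@(3,3):A a1@(1,2):A a2@(0,1):B a3@(1,3):A
t=5: a0@(3,3):A a1@(1,2):A a2@(0,0):B a3@(1,3):A
t=6: a0@(3,3):A a1@(1,2):A a2@(0,1):B a3@(1,3):A

(0, 1)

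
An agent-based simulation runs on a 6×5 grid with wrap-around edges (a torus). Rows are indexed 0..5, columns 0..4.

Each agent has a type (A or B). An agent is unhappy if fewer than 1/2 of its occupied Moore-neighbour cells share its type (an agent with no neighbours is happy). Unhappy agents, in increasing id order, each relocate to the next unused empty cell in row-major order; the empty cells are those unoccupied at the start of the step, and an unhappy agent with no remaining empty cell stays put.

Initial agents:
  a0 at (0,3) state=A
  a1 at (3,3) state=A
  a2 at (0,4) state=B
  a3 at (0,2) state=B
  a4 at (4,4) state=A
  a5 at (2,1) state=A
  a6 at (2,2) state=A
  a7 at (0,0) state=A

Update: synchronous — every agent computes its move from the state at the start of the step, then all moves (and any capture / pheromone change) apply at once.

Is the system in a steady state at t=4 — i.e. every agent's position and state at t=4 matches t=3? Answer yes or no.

yes

t=1: a0@(0,1):A a1@(3,3):A a2@(1,0):B a3@(1,1):B a4@(4,4):A a5@(2,1):A a6@(2,2):A a7@(1,2):A
t=2: a0@(0,0):A a1@(3,3):A a2@(0,2):B a3@(0,3):B a4@(4,4):A a5@(2,1):A a6@(2,2):A a7@(1,2):A
t=3: (unchanged — steady state)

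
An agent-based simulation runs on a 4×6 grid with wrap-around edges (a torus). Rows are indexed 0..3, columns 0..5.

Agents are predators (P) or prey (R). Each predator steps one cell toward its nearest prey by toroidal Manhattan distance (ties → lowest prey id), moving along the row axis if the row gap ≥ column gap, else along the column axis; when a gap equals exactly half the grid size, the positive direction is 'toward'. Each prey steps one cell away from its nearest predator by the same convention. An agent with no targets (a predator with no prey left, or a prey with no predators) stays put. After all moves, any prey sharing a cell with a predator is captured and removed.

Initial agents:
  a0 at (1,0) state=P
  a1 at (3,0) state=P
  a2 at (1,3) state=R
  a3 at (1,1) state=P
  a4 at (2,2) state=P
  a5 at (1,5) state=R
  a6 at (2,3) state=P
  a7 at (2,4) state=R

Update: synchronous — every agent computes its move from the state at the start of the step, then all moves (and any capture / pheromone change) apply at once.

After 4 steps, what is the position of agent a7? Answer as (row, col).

(2, 0)

t=1: a0@(1,5):P a1@(0,0):P a2@(0,3):R a3@(1,2):P a4@(1,2):P a5@(1,4):R a6@(1,3):P a7@(2,5):R
t=2: a0@(1,4):P a1@(0,1):P a2@(3,3):R a3@(0,2):P a4@(0,2):P a5@(1,3):R a6@(0,3):P a7@(3,5):R
t=3: a0@(1,3):P a1@(0,2):P a2@(2,3):R a3@(3,2):P a4@(3,2):P a5@(1,2):R a6@(3,3):P a7@(2,5):R
t=4: a0@(2,3):P a1@(1,2):P a2@(3,3):R a3@(2,2):P a4@(2,2):P a5@(1,1):R a6@(2,3):P a7@(2,0):R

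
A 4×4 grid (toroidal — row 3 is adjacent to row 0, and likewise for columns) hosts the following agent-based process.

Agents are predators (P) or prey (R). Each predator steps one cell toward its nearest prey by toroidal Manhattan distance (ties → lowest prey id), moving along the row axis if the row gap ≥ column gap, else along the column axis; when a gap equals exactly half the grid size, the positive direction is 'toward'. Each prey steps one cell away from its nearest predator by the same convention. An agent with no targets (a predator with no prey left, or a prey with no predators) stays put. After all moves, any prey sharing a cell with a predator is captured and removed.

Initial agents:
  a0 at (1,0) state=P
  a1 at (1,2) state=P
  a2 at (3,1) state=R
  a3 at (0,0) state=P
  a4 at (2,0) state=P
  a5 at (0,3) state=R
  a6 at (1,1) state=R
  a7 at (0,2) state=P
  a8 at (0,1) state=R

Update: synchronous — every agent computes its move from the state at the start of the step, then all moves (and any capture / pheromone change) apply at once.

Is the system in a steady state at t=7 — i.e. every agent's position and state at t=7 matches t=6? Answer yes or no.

yes

t=1: a0@(1,1):P a1@(1,1):P a2@(2,1):R a3@(0,3):P a4@(3,0):P a5@(0,2):R a6@(1,2):R a7@(0,3):P a8@(0,2):R
t=2: a0@(2,1):P a1@(2,1):P a2@(3,1):R a3@(0,2):P a4@(2,0):P a5@(0,1):R a6@(1,3):R a7@(0,2):P a8@(0,1):R
t=3: a0@(3,1):P a1@(3,1):P a3@(0,1):P a4@(3,0):P a5@(0,0):R a6@(2,3):R a7@(0,1):P a8@(0,0):R
t=4: a0@(0,1):P a1@(0,1):P a3@(0,0):P a4@(0,0):P a5@(0,3):R a6@(1,3):R a7@(0,0):P a8@(0,3):R
t=5: a0@(0,2):P a1@(0,2):P a3@(0,3):P a4@(0,3):P a6@(2,3):R a7@(0,3):P
t=6: a0@(1,2):P a1@(1,2):P a3@(1,3):P a4@(1,3):P a7@(1,3):P
t=7: (unchanged — steady state)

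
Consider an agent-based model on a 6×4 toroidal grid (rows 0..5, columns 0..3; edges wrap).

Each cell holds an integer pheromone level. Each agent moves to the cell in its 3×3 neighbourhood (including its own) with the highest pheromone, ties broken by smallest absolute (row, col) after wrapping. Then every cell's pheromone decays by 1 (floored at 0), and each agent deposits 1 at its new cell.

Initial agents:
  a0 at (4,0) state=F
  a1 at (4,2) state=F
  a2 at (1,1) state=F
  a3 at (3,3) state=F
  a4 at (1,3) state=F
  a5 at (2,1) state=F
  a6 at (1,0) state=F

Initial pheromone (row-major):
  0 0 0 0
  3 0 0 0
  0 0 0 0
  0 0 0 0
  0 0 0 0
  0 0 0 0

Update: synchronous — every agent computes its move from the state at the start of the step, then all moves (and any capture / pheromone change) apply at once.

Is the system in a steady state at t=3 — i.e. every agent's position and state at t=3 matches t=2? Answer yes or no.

no

t=1: a0@(3,0) a1@(3,1) a2@(1,0) a3@(2,0) a4@(1,0) a5@(1,0) a6@(1,0) | pheromone: 0 0 0 0 / 6 0 0 0 / 1 0 0 0 / 1 1 0 0 / 0 0 0 0 / 0 0 0 0
t=2: a0@(2,0) a1@(2,0) a2@(1,0) a3@(1,0) a4@(1,0) a5@(1,0) a6@(1,0) | pheromone: 0 0 0 0 / 10 0 0 0 / 2 0 0 0 / 0 0 0 0 / 0 0 0 0 / 0 0 0 0
t=3: a0@(1,0) a1@(1,0) a2@(1,0) a3@(1,0) a4@(1,0) a5@(1,0) a6@(1,0) | pheromone: 0 0 0 0 / 16 0 0 0 / 1 0 0 0 / 0 0 0 0 / 0 0 0 0 / 0 0 0 0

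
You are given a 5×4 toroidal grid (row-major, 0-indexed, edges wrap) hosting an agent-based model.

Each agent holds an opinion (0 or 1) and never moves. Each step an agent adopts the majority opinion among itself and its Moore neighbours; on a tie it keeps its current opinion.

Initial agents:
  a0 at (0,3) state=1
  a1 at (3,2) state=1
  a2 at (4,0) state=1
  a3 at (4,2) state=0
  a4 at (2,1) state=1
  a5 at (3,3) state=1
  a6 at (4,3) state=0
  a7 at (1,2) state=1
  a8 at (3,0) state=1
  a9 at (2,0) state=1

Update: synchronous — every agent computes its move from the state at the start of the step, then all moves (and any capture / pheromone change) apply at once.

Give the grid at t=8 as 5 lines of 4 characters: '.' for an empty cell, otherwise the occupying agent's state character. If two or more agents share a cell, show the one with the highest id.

...1
..1.
11..
1.11
1.11

t=1: a0@(0,3):1 a1@(3,2):1 a2@(4,0):1 a3@(4,2):1 a4@(2,1):1 a5@(3,3):1 a6@(4,3):1 a7@(1,2):1 a8@(3,0):1 a9@(2,0):1
t=2: (unchanged — steady state)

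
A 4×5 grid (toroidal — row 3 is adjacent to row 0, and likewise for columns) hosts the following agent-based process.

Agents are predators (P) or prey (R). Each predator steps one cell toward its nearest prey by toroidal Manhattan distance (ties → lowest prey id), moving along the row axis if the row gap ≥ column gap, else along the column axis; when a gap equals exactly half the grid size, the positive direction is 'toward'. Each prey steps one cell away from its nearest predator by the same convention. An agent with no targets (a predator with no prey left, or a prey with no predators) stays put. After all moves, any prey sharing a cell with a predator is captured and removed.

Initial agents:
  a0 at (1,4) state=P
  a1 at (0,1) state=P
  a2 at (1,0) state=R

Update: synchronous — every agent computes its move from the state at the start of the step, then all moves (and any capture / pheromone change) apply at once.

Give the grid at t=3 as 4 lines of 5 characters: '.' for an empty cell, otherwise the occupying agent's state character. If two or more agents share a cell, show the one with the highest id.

t=1: a0@(1,0):P a1@(1,1):P
t=2: (unchanged — steady state)

.....
PP...
.....
.....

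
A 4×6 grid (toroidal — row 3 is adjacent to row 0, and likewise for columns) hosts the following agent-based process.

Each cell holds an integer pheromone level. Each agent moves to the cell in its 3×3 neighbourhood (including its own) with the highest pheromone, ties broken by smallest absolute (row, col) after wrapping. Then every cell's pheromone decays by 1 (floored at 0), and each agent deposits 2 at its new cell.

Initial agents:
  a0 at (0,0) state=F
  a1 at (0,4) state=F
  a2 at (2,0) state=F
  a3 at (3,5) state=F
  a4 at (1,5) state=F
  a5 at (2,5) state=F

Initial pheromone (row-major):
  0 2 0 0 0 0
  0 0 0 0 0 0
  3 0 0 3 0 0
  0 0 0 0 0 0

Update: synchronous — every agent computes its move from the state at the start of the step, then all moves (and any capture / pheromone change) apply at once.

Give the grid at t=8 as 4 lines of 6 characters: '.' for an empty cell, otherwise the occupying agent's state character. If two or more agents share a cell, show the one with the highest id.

.F.F..
......
F.....
......

t=1: a0@(0,1) a1@(0,3) a2@(2,0) a3@(2,0) a4@(2,0) a5@(2,0) | pheromone: 0 3 0 2 0 0 / 0 0 0 0 0 0 / 10 0 0 2 0 0 / 0 0 0 0 0 0
t=2: a0@(0,1) a1@(0,3) a2@(2,0) a3@(2,0) a4@(2,0) a5@(2,0) | pheromone: 0 4 0 3 0 0 / 0 0 0 0 0 0 / 17 0 0 1 0 0 / 0 0 0 0 0 0
t=3: a0@(0,1) a1@(0,3) a2@(2,0) a3@(2,0) a4@(2,0) a5@(2,0) | pheromone: 0 5 0 4 0 0 / 0 0 0 0 0 0 / 24 0 0 0 0 0 / 0 0 0 0 0 0
t=4: a0@(0,1) a1@(0,3) a2@(2,0) a3@(2,0) a4@(2,0) a5@(2,0) | pheromone: 0 6 0 5 0 0 / 0 0 0 0 0 0 / 31 0 0 0 0 0 / 0 0 0 0 0 0
t=5: a0@(0,1) a1@(0,3) a2@(2,0) a3@(2,0) a4@(2,0) a5@(2,0) | pheromone: 0 7 0 6 0 0 / 0 0 0 0 0 0 / 38 0 0 0 0 0 / 0 0 0 0 0 0
t=6: a0@(0,1) a1@(0,3) a2@(2,0) a3@(2,0) a4@(2,0) a5@(2,0) | pheromone: 0 8 0 7 0 0 / 0 0 0 0 0 0 / 45 0 0 0 0 0 / 0 0 0 0 0 0
t=7: a0@(0,1) a1@(0,3) a2@(2,0) a3@(2,0) a4@(2,0) a5@(2,0) | pheromone: 0 9 0 8 0 0 / 0 0 0 0 0 0 / 52 0 0 0 0 0 / 0 0 0 0 0 0
t=8: a0@(0,1) a1@(0,3) a2@(2,0) a3@(2,0) a4@(2,0) a5@(2,0) | pheromone: 0 10 0 9 0 0 / 0 0 0 0 0 0 / 59 0 0 0 0 0 / 0 0 0 0 0 0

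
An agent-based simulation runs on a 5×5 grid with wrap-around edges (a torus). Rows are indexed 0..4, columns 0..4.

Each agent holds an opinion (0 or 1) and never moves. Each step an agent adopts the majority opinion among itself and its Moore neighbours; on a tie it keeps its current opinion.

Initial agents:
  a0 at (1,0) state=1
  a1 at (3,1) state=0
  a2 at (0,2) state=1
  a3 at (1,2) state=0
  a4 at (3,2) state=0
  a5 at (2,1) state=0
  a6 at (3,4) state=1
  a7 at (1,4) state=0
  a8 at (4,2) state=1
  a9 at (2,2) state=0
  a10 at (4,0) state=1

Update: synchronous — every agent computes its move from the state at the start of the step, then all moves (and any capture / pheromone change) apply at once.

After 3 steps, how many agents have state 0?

7

t=1: a0@(1,0):0 a1@(3,1):0 a2@(0,2):1 a3@(1,2):0 a4@(3,2):0 a5@(2,1):0 a6@(3,4):1 a7@(1,4):0 a8@(4,2):1 a9@(2,2):0 a10@(4,0):1
t=2: (unchanged — steady state)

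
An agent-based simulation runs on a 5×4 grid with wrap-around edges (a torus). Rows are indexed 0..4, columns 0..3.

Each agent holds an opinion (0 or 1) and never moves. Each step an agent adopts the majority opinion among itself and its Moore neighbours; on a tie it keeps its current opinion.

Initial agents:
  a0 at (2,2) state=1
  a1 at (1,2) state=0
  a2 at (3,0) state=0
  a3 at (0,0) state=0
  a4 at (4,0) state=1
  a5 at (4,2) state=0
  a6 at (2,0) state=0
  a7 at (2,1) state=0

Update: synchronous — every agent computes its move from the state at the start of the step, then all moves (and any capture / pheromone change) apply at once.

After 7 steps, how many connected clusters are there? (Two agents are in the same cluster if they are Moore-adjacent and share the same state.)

2

t=1: a0@(2,2):0 a1@(1,2):0 a2@(3,0):0 a3@(0,0):0 a4@(4,0):0 a5@(4,2):0 a6@(2,0):0 a7@(2,1):0
t=2: (unchanged — steady state)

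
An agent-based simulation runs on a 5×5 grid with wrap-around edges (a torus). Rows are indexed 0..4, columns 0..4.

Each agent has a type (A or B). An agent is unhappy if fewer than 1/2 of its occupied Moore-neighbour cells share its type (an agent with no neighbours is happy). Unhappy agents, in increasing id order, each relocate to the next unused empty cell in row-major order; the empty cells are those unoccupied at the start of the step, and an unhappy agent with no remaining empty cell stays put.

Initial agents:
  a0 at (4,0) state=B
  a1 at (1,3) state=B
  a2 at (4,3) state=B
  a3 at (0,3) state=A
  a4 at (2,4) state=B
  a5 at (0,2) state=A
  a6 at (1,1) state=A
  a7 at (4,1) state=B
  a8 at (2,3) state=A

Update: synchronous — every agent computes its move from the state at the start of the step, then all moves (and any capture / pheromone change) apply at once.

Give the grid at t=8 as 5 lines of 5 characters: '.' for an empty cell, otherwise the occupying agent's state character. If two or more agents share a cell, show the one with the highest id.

t=1: a0@(4,0):B a1@(0,0):B a2@(0,1):B a3@(0,4):A a4@(2,4):B a5@(1,0):A a6@(1,1):A a7@(4,1):B a8@(1,2):A
t=2: a0@(4,0):B a1@(0,0):B a2@(0,1):B a3@(0,2):A a4@(0,3):B a5@(1,3):A a6@(1,1):A a7@(4,1):B a8@(1,2):A
t=3: a0@(4,0):B a1@(0,0):B a2@(0,1):B a3@(0,2):A a4@(0,4):B a5@(1,3):A a6@(1,1):A a7@(4,1):B a8@(1,2):A
t=4: (unchanged — steady state)

BBA.B
.AAA.
.....
.....
BB...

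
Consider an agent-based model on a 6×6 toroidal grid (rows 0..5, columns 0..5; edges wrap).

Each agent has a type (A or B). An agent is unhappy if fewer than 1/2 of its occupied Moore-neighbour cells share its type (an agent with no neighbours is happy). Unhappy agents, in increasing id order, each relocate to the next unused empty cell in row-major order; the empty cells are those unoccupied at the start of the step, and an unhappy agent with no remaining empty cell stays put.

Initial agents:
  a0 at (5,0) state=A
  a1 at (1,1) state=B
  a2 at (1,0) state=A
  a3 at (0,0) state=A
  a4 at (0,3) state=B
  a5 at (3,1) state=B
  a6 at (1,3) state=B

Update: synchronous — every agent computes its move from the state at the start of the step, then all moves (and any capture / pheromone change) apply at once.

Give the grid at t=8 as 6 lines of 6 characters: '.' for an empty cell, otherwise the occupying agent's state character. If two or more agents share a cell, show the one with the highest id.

A.BB..
A..B..
......
.B....
......
A.....

t=1: a0@(5,0):A a1@(0,1):B a2@(1,0):A a3@(0,0):A a4@(0,3):B a5@(3,1):B a6@(1,3):B
t=2: a0@(5,0):A a1@(0,2):B a2@(1,0):A a3@(0,0):A a4@(0,3):B a5@(3,1):B a6@(1,3):B
t=3: (unchanged — steady state)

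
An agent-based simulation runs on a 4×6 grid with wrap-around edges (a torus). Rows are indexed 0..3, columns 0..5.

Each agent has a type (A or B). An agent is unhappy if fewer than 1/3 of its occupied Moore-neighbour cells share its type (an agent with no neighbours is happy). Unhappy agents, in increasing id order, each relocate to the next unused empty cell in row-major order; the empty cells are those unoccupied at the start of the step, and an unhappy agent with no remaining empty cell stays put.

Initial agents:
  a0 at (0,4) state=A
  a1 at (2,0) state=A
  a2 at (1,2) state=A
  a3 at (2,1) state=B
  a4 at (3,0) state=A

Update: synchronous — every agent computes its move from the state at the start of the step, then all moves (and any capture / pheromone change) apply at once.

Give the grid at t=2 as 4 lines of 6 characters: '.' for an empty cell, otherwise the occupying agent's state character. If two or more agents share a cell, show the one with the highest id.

t=1: a0@(0,4):A a1@(2,0):A a2@(0,0):A a3@(0,1):B a4@(3,0):A
t=2: a0@(0,4):A a1@(2,0):A a2@(0,0):A a3@(0,2):B a4@(3,0):A

A.B.A.
......
A.....
A.....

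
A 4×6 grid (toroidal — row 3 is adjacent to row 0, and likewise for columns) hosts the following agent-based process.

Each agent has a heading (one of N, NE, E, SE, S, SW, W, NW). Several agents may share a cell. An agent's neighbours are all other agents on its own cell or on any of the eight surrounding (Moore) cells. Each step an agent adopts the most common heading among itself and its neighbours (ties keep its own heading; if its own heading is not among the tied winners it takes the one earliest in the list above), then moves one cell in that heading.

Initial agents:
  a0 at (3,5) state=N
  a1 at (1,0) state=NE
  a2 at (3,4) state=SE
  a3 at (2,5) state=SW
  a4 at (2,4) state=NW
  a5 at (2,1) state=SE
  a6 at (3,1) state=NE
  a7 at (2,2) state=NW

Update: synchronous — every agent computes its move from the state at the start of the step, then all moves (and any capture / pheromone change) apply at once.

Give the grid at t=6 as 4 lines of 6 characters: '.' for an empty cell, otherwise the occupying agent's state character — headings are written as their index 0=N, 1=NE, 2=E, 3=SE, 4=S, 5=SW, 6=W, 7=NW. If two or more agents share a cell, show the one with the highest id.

t=1: a0@(2,5):N a1@(0,1):NE a2@(0,5):SE a3@(3,4):SW a4@(1,3):NW a5@(1,2):NE a6@(2,2):NE a7@(1,1):NW
t=2: a0@(1,5):N a1@(3,2):NE a2@(1,0):SE a3@(0,3):SW a4@(0,4):NE a5@(0,3):NE a6@(1,3):NE a7@(0,2):NE
t=3: a0@(0,5):N a1@(2,3):NE a2@(2,1):SE a3@(3,4):NE a4@(3,5):NE a5@(3,4):NE a6@(0,4):NE a7@(3,3):NE
t=4: a0@(3,0):NE a1@(1,4):NE a2@(3,2):SE a3@(2,5):NE a4@(2,0):NE a5@(2,5):NE a6@(3,5):NE a7@(2,4):NE
t=5: a0@(2,1):NE a1@(0,5):NE a2@(0,3):SE a3@(1,0):NE a4@(1,1):NE a5@(1,0):NE a6@(2,0):NE a7@(1,5):NE
t=6: a0@(1,2):NE a1@(3,0):NE a2@(1,4):SE a3@(0,1):NE a4@(0,2):NE a5@(0,1):NE a6@(1,1):NE a7@(0,0):NE

111...
.11.3.
......
1.....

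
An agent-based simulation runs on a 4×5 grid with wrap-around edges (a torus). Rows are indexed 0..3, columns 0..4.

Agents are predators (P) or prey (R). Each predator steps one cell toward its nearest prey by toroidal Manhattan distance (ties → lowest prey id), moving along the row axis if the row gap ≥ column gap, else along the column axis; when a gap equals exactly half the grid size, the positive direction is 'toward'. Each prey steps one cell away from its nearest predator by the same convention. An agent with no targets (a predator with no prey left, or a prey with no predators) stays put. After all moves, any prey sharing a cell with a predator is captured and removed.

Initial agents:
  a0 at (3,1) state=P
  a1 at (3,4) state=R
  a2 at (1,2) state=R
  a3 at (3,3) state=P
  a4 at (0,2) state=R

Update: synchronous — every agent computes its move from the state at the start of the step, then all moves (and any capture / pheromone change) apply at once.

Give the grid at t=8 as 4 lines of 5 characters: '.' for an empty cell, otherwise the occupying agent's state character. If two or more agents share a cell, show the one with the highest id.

.....
.P.P.
..RR.
.....

t=1: a0@(3,0):P a2@(0,2):R a3@(3,4):P a4@(1,2):R
t=2: a0@(3,1):P a2@(0,3):R a3@(3,3):P a4@(0,2):R
t=3: a0@(0,1):P a2@(1,3):R a3@(0,3):P a4@(1,2):R
t=4: a0@(1,1):P a2@(2,3):R a3@(1,3):P a4@(2,2):R
t=5: a0@(2,1):P a2@(3,3):R a3@(2,3):P a4@(3,2):R
t=6: a0@(3,1):P a2@(0,3):R a3@(3,3):P a4@(0,2):R
t=7: a0@(0,1):P a2@(1,3):R a3@(0,3):P a4@(1,2):R
t=8: a0@(1,1):P a2@(2,3):R a3@(1,3):P a4@(2,2):R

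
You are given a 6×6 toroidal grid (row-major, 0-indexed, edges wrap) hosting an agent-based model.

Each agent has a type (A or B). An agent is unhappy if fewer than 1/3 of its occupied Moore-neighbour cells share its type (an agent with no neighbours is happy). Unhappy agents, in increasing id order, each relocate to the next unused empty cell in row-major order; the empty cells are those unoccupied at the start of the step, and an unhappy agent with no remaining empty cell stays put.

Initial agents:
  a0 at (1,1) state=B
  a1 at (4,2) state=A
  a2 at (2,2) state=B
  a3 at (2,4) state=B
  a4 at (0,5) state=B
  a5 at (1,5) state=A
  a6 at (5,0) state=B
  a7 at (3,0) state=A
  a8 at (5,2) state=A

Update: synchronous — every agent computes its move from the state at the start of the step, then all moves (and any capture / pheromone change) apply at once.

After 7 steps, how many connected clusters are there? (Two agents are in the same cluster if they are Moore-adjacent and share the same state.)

t=1: a0@(1,1):B a1@(4,2):A a2@(2,2):B a3@(0,0):B a4@(0,5):B a5@(0,1):A a6@(5,0):B a7@(3,0):A a8@(5,2):A
t=2: a0@(1,1):B a1@(4,2):A a2@(2,2):B a3@(0,0):B a4@(0,5):B a5@(0,2):A a6@(5,0):B a7@(3,0):A a8@(5,2):A
t=3: (unchanged — steady state)

3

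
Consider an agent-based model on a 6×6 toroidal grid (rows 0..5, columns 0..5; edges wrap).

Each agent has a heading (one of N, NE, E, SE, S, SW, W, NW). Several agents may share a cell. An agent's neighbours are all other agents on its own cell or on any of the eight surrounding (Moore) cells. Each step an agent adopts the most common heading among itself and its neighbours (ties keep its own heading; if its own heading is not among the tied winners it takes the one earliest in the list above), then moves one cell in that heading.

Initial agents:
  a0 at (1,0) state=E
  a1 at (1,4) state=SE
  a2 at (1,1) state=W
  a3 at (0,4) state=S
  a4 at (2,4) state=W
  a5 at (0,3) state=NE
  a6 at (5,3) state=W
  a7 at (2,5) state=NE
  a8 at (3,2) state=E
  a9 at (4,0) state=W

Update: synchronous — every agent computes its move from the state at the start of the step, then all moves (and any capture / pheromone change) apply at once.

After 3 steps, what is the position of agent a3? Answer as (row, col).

t=1: a0@(1,1):E a1@(0,5):NE a2@(1,0):W a3@(1,4):S a4@(2,3):W a5@(5,4):NE a6@(5,2):W a7@(1,0):NE a8@(3,3):E a9@(4,5):W
t=2: a0@(1,2):E a1@(5,0):NE a2@(0,1):NE a3@(2,4):S a4@(2,2):W a5@(4,5):NE a6@(5,1):W a7@(0,1):NE a8@(3,4):E a9@(4,4):W
t=3: a0@(0,3):NE a1@(4,1):NE a2@(5,2):NE a3@(3,4):S a4@(2,1):W a5@(3,0):NE a6@(4,2):NE a7@(5,2):NE a8@(3,5):E a9@(4,3):W

(3, 4)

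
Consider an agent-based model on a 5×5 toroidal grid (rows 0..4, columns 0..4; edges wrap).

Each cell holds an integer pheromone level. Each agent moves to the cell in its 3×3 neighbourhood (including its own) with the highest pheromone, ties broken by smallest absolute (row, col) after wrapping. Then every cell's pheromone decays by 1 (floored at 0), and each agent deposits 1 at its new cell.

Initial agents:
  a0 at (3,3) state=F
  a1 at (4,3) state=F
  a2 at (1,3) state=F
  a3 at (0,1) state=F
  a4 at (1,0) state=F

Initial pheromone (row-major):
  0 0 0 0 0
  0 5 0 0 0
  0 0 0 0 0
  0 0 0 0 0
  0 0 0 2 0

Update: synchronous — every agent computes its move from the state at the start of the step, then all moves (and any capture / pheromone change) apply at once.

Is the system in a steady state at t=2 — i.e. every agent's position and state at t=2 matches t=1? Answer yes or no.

t=1: a0@(4,3) a1@(4,3) a2@(0,2) a3@(1,1) a4@(1,1) | pheromone: 0 0 1 0 0 / 0 6 0 0 0 / 0 0 0 0 0 / 0 0 0 0 0 / 0 0 0 3 0
t=2: a0@(4,3) a1@(4,3) a2@(1,1) a3@(1,1) a4@(1,1) | pheromone: 0 0 0 0 0 / 0 8 0 0 0 / 0 0 0 0 0 / 0 0 0 0 0 / 0 0 0 4 0

no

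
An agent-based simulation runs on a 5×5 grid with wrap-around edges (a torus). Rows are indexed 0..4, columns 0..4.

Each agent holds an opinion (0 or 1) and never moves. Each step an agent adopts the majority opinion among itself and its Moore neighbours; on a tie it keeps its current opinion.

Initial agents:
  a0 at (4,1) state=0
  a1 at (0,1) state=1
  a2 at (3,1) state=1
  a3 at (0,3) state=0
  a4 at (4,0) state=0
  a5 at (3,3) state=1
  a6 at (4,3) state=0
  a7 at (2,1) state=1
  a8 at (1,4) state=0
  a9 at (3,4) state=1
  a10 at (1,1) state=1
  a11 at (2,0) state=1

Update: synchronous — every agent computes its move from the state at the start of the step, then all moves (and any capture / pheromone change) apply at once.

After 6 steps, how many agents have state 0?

3

t=1: a0@(4,1):0 a1@(0,1):1 a2@(3,1):1 a3@(0,3):0 a4@(4,0):1 a5@(3,3):1 a6@(4,3):0 a7@(2,1):1 a8@(1,4):0 a9@(3,4):1 a10@(1,1):1 a11@(2,0):1
t=2: a0@(4,1):1 a1@(0,1):1 a2@(3,1):1 a3@(0,3):0 a4@(4,0):1 a5@(3,3):1 a6@(4,3):0 a7@(2,1):1 a8@(1,4):0 a9@(3,4):1 a10@(1,1):1 a11@(2,0):1
t=3: (unchanged — steady state)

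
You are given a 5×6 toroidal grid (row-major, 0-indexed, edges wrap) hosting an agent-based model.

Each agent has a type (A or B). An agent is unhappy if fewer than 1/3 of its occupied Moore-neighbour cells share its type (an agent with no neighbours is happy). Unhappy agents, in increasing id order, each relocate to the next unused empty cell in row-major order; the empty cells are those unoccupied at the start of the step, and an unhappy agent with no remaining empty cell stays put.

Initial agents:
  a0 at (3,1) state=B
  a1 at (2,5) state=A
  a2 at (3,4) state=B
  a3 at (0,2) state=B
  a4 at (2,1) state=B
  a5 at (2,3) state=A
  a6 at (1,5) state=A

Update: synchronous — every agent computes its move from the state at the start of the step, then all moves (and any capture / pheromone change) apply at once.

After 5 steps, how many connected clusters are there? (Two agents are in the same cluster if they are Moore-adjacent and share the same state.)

3

t=1: a0@(3,1):B a1@(2,5):A a2@(0,0):B a3@(0,2):B a4@(2,1):B a5@(0,1):A a6@(1,5):A
t=2: a0@(3,1):B a1@(2,5):A a2@(0,3):B a3@(0,4):B a4@(2,1):B a5@(0,5):A a6@(1,5):A
t=3: (unchanged — steady state)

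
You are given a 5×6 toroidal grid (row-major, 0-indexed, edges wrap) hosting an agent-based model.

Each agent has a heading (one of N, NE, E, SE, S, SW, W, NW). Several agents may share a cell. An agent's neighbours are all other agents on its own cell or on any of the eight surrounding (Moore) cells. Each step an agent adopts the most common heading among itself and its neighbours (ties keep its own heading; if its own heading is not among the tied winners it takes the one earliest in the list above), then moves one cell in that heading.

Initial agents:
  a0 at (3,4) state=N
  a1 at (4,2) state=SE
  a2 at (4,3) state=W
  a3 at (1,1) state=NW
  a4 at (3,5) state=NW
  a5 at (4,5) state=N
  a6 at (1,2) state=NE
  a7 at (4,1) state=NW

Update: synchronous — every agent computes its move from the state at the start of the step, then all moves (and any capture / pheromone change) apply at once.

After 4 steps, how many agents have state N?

t=1: a0@(2,4):N a1@(0,3):SE a2@(4,2):W a3@(0,0):NW a4@(2,5):N a5@(3,5):N a6@(0,3):NE a7@(3,0):NW
t=2: a0@(1,4):N a1@(1,4):SE a2@(4,1):W a3@(4,5):NW a4@(1,5):N a5@(2,5):N a6@(4,4):NE a7@(2,0):N
t=3: a0@(0,4):N a1@(0,4):N a2@(4,0):W a3@(3,4):NW a4@(0,5):N a5@(1,5):N a6@(3,5):NE a7@(1,0):N
t=4: a0@(4,4):N a1@(4,4):N a2@(4,5):W a3@(2,3):NW a4@(4,5):N a5@(0,5):N a6@(2,0):NE a7@(0,0):N

5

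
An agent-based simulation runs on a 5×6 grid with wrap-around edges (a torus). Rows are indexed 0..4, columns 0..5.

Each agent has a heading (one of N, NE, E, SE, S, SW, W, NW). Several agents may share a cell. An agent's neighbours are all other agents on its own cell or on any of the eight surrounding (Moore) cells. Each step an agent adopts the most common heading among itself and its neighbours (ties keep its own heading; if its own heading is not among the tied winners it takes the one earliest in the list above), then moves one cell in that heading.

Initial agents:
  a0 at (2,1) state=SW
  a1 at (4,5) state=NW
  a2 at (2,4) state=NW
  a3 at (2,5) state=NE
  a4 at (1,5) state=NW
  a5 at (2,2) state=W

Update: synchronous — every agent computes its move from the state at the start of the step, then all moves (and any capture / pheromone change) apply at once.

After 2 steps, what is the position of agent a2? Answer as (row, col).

t=1: a0@(3,0):SW a1@(3,4):NW a2@(1,3):NW a3@(1,4):NW a4@(0,4):NW a5@(2,1):W
t=2: a0@(4,5):SW a1@(2,3):NW a2@(0,2):NW a3@(0,3):NW a4@(4,3):NW a5@(2,0):W

(0, 2)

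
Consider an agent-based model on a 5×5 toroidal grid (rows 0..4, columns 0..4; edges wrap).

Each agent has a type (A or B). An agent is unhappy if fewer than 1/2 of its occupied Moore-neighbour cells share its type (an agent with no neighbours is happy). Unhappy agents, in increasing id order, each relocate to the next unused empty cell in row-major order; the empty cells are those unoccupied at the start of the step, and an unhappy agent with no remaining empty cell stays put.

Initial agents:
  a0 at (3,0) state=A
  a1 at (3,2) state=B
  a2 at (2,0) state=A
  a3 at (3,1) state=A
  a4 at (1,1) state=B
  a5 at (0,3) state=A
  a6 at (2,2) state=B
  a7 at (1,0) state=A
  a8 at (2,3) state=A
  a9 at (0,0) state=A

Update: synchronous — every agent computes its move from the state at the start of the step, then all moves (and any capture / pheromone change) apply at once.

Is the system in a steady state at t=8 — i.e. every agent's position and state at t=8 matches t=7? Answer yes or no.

yes

t=1: a0@(3,0):A a1@(0,1):B a2@(2,0):A a3@(3,1):A a4@(0,2):B a5@(0,3):A a6@(2,2):B a7@(1,0):A a8@(0,4):A a9@(0,0):A
t=2: a0@(3,0):A a1@(1,1):B a2@(2,0):A a3@(3,1):A a4@(0,2):B a5@(0,3):A a6@(1,2):B a7@(1,0):A a8@(0,4):A a9@(0,0):A
t=3: a0@(3,0):A a1@(0,1):B a2@(2,0):A a3@(3,1):A a4@(0,2):B a5@(1,3):A a6@(1,2):B a7@(1,0):A a8@(0,4):A a9@(0,0):A
t=4: a0@(3,0):A a1@(0,1):B a2@(2,0):A a3@(3,1):A a4@(0,2):B a5@(0,3):A a6@(1,2):B a7@(1,0):A a8@(0,4):A a9@(0,0):A
t=5: a0@(3,0):A a1@(0,1):B a2@(2,0):A a3@(3,1):A a4@(0,2):B a5@(1,1):A a6@(1,2):B a7@(1,0):A a8@(0,4):A a9@(0,0):A
t=6: a0@(3,0):A a1@(0,3):B a2@(2,0):A a3@(3,1):A a4@(0,2):B a5@(1,1):A a6@(1,2):B a7@(1,0):A a8@(0,4):A a9@(0,0):A
t=7: (unchanged — steady state)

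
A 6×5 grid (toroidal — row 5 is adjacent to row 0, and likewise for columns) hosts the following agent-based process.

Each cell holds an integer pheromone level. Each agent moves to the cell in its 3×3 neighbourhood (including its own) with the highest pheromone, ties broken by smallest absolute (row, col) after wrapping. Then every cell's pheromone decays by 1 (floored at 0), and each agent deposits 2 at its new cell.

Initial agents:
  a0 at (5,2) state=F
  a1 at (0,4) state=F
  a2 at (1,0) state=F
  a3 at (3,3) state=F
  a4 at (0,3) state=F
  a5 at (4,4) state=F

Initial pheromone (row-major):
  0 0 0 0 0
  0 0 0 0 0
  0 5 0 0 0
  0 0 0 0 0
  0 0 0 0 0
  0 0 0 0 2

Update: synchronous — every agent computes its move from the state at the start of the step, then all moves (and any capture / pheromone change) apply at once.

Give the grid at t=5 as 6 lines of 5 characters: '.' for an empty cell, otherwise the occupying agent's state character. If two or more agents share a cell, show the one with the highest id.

t=1: a0@(0,1) a1@(5,4) a2@(2,1) a3@(2,2) a4@(5,4) a5@(5,4) | pheromone: 0 2 0 0 0 / 0 0 0 0 0 / 0 6 2 0 0 / 0 0 0 0 0 / 0 0 0 0 0 / 0 0 0 0 7
t=2: a0@(0,1) a1@(5,4) a2@(2,1) a3@(2,1) a4@(5,4) a5@(5,4) | pheromone: 0 3 0 0 0 / 0 0 0 0 0 / 0 9 1 0 0 / 0 0 0 0 0 / 0 0 0 0 0 / 0 0 0 0 12
t=3: a0@(0,1) a1@(5,4) a2@(2,1) a3@(2,1) a4@(5,4) a5@(5,4) | pheromone: 0 4 0 0 0 / 0 0 0 0 0 / 0 12 0 0 0 / 0 0 0 0 0 / 0 0 0 0 0 / 0 0 0 0 17
t=4: a0@(0,1) a1@(5,4) a2@(2,1) a3@(2,1) a4@(5,4) a5@(5,4) | pheromone: 0 5 0 0 0 / 0 0 0 0 0 / 0 15 0 0 0 / 0 0 0 0 0 / 0 0 0 0 0 / 0 0 0 0 22
t=5: a0@(0,1) a1@(5,4) a2@(2,1) a3@(2,1) a4@(5,4) a5@(5,4) | pheromone: 0 6 0 0 0 / 0 0 0 0 0 / 0 18 0 0 0 / 0 0 0 0 0 / 0 0 0 0 0 / 0 0 0 0 27

.F...
.....
.F...
.....
.....
....F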